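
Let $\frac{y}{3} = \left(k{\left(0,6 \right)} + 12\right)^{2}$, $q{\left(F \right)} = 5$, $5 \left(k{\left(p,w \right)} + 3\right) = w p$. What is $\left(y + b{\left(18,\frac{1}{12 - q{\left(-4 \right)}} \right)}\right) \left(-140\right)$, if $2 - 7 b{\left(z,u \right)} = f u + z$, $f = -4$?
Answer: $- \frac{235980}{7} \approx -33711.0$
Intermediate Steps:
$k{\left(p,w \right)} = -3 + \frac{p w}{5}$ ($k{\left(p,w \right)} = -3 + \frac{w p}{5} = -3 + \frac{p w}{5}$)
$y = 243$ ($y = 3 \left(\left(-3 + \frac{1}{5} \cdot 0 \cdot 6\right) + 12\right)^{2} = 3 \left(\left(-3 + 0\right) + 12\right)^{2} = 3 \left(-3 + 12\right)^{2} = 3 \cdot 9^{2} = 3 \cdot 81 = 243$)
$b{\left(z,u \right)} = \frac{2}{7} - \frac{z}{7} + \frac{4 u}{7}$ ($b{\left(z,u \right)} = \frac{2}{7} - \frac{- 4 u + z}{7} = \frac{2}{7} - \frac{z - 4 u}{7} = \frac{2}{7} + \left(- \frac{z}{7} + \frac{4 u}{7}\right) = \frac{2}{7} - \frac{z}{7} + \frac{4 u}{7}$)
$\left(y + b{\left(18,\frac{1}{12 - q{\left(-4 \right)}} \right)}\right) \left(-140\right) = \left(243 + \left(\frac{2}{7} - \frac{18}{7} + \frac{4}{7 \left(12 - 5\right)}\right)\right) \left(-140\right) = \left(243 + \left(\frac{2}{7} - \frac{18}{7} + \frac{4}{7 \cdot 7}\right)\right) \left(-140\right) = \left(243 + \left(\frac{2}{7} - \frac{18}{7} + \frac{4}{7} \cdot \frac{1}{7}\right)\right) \left(-140\right) = \left(243 + \left(\frac{2}{7} - \frac{18}{7} + \frac{4}{49}\right)\right) \left(-140\right) = \left(243 - \frac{108}{49}\right) \left(-140\right) = \frac{11799}{49} \left(-140\right) = - \frac{235980}{7}$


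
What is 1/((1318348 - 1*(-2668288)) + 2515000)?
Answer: 1/6501636 ≈ 1.5381e-7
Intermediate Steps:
1/((1318348 - 1*(-2668288)) + 2515000) = 1/((1318348 + 2668288) + 2515000) = 1/(3986636 + 2515000) = 1/6501636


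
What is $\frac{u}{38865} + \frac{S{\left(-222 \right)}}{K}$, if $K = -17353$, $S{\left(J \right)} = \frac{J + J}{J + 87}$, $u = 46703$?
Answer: $\frac{65700757}{54683055} \approx 1.2015$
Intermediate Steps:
$S{\left(J \right)} = \frac{2 J}{87 + J}$
$\frac{u}{38865} + \frac{S{\left(-222 \right)}}{K} = \frac{46703}{38865} + \frac{2 \left(-222\right) \frac{1}{87 - 222}}{-17353} = 46703 \cdot \frac{1}{38865} + 2 \left(-222\right) \frac{1}{-135} \left(- \frac{1}{17353}\right) = \frac{46703}{38865} + 2 \left(-222\right) \left(- \frac{1}{135}\right) \left(- \frac{1}{17353}\right) = \frac{46703}{38865} + \frac{148}{45} \left(- \frac{1}{17353}\right) = \frac{46703}{38865} - \frac{4}{21105} = \frac{65700757}{54683055}$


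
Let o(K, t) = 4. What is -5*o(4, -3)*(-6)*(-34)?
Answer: -4080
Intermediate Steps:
-5*o(4, -3)*(-6)*(-34) = -20*(-6)*(-34) = -5*(-24)*(-34) = 120*(-34) = -4080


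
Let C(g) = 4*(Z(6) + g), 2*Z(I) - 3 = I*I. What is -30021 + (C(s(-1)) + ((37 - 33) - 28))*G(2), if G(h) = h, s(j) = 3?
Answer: -29889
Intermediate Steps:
Z(I) = 3/2 + I²/2 (Z(I) = 3/2 + (I*I)/2 = 3/2 + I²/2)
C(g) = 78 + 4*g (C(g) = 4*((3/2 + (½)*6²) + g) = 4*((3/2 + (½)*36) + g) = 4*((3/2 + 18) + g) = 4*(39/2 + g) = 78 + 4*g)
-30021 + (C(s(-1)) + ((37 - 33) - 28))*G(2) = -30021 + ((78 + 4*3) + ((37 - 33) - 28))*2 = -30021 + ((78 + 12) + (4 - 28))*2 = -30021 + (90 - 24)*2 = -30021 + 66*2 = -30021 + 132 = -29889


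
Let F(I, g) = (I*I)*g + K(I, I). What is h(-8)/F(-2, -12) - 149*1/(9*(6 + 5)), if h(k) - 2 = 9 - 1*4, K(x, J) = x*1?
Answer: -8143/4950 ≈ -1.6451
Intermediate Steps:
K(x, J) = x
F(I, g) = I + g*I² (F(I, g) = (I*I)*g + I = I²*g + I = g*I² + I = I + g*I²)
h(k) = 7 (h(k) = 2 + (9 - 1*4) = 2 + (9 - 4) = 2 + 5 = 7)
h(-8)/F(-2, -12) - 149*1/(9*(6 + 5)) = 7/((-2*(1 - 2*(-12)))) - 149*1/(9*(6 + 5)) = 7/((-2*(1 + 24))) - 149/(9*11) = 7/((-2*25)) - 149/99 = 7/(-50) - 149*1/99 = 7*(-1/50) - 149/99 = -7/50 - 149/99 = -8143/4950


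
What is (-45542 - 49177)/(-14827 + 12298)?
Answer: 31573/843 ≈ 37.453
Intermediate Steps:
(-45542 - 49177)/(-14827 + 12298) = -94719/(-2529) = -94719*(-1/2529) = 31573/843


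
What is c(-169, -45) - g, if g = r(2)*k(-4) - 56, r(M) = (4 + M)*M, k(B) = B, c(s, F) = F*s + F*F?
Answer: 9734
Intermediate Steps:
c(s, F) = F² + F*s (c(s, F) = F*s + F² = F² + F*s)
r(M) = M*(4 + M)
g = -104 (g = (2*(4 + 2))*(-4) - 56 = (2*6)*(-4) - 56 = 12*(-4) - 56 = -48 - 56 = -104)
c(-169, -45) - g = -45*(-45 - 169) - 1*(-104) = -45*(-214) + 104 = 9630 + 104 = 9734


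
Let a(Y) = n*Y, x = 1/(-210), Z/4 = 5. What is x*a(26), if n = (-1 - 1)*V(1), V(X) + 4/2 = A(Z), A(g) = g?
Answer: 156/35 ≈ 4.4571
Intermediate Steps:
Z = 20 (Z = 4*5 = 20)
x = -1/210 ≈ -0.0047619
V(X) = 18 (V(X) = -2 + 20 = 18)
n = -36 (n = (-1 - 1)*18 = -2*18 = -36)
a(Y) = -36*Y
x*a(26) = -(-6)*26/35 = -1/210*(-936) = 156/35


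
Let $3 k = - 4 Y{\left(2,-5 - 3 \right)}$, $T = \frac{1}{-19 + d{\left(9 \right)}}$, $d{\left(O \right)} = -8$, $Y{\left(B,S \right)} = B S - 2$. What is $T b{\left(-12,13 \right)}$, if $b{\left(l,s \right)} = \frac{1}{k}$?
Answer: $- \frac{1}{648} \approx -0.0015432$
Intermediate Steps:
$Y{\left(B,S \right)} = -2 + B S$
$T = - \frac{1}{27}$ ($T = \frac{1}{-19 - 8} = \frac{1}{-27} = - \frac{1}{27} \approx -0.037037$)
$k = 24$ ($k = \frac{\left(-4\right) \left(-2 + 2 \left(-5 - 3\right)\right)}{3} = \frac{\left(-4\right) \left(-2 + 2 \left(-8\right)\right)}{3} = \frac{\left(-4\right) \left(-2 - 16\right)}{3} = \frac{\left(-4\right) \left(-18\right)}{3} = \frac{1}{3} \cdot 72 = 24$)
$b{\left(l,s \right)} = \frac{1}{24}$
$T b{\left(-12,13 \right)} = \left(- \frac{1}{27}\right) \frac{1}{24} = - \frac{1}{648}$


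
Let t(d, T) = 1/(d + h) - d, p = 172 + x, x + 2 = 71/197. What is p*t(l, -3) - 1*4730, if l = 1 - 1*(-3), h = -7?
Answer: -1077241/197 ≈ -5468.2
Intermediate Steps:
x = -323/197 (x = -2 + 71/197 = -323/197 ≈ -1.6396)
l = 4 (l = 1 + 3 = 4)
p = 33561/197 (p = 172 - 323/197 = 33561/197 ≈ 170.36)
t(d, T) = 1/(-7 + d) - d (t(d, T) = 1/(d - 7) - d = 1/(-7 + d) - d)
p*t(l, -3) - 1*4730 = 33561*((1 - 1*4² + 7*4)/(-7 + 4))/197 - 1*4730 = 33561*((1 - 1*16 + 28)/(-3))/197 - 4730 = 33561*(-(1 - 16 + 28)/3)/197 - 4730 = 33561*(-⅓*13)/197 - 4730 = (33561/197)*(-13/3) - 4730 = -145431/197 - 4730 = -1077241/197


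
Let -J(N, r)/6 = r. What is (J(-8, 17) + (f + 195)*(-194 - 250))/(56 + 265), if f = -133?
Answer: -9210/107 ≈ -86.075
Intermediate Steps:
J(N, r) = -6*r
(J(-8, 17) + (f + 195)*(-194 - 250))/(56 + 265) = (-6*17 + (-133 + 195)*(-194 - 250))/(56 + 265) = (-102 + 62*(-444))/321 = (-102 - 27528)*(1/321) = -27630*1/321 = -9210/107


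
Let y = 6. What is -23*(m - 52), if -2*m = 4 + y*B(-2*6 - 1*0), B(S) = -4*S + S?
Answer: 3726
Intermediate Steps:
B(S) = -3*S
m = -110 (m = -(4 + 6*(-3*(-2*6 - 1*0)))/2 = -(4 + 6*(-3*(-12 + 0)))/2 = -(4 + 6*(-3*(-12)))/2 = -(4 + 6*36)/2 = -(4 + 216)/2 = -1/2*220 = -110)
-23*(m - 52) = -23*(-110 - 52) = -23*(-162) = 3726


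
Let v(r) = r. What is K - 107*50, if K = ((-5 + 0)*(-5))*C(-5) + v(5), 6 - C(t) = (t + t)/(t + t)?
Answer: -5220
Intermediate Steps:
C(t) = 5 (C(t) = 6 - (t + t)/(t + t) = 6 - 2*t/(2*t) = 6 - 2*t*1/(2*t) = 6 - 1*1 = 6 - 1 = 5)
K = 130 (K = ((-5 + 0)*(-5))*5 + 5 = -5*(-5)*5 + 5 = 25*5 + 5 = 125 + 5 = 130)
K - 107*50 = 130 - 107*50 = 130 - 5350 = -5220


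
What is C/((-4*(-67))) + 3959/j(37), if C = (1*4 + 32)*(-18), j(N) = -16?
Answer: -267845/1072 ≈ -249.86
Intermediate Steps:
C = -648 (C = (4 + 32)*(-18) = 36*(-18) = -648)
C/((-4*(-67))) + 3959/j(37) = -648/((-4*(-67))) + 3959/(-16) = -648/268 + 3959*(-1/16) = -648*1/268 - 3959/16 = -162/67 - 3959/16 = -267845/1072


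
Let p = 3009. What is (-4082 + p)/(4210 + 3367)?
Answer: -1073/7577 ≈ -0.14161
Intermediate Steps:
(-4082 + p)/(4210 + 3367) = (-4082 + 3009)/(4210 + 3367) = -1073/7577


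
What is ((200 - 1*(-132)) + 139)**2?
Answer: 221841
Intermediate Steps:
((200 - 1*(-132)) + 139)**2 = ((200 + 132) + 139)**2 = (332 + 139)**2 = 471**2 = 221841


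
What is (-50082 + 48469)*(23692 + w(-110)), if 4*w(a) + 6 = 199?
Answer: -153172093/4 ≈ -3.8293e+7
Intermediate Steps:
w(a) = 193/4 (w(a) = -3/2 + (1/4)*199 = -3/2 + 199/4 = 193/4)
(-50082 + 48469)*(23692 + w(-110)) = (-50082 + 48469)*(23692 + 193/4) = -1613*94961/4 = -153172093/4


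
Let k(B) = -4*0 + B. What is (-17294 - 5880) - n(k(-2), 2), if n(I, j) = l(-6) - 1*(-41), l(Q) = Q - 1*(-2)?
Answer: -23211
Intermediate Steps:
k(B) = B (k(B) = 0 + B = B)
l(Q) = 2 + Q (l(Q) = Q + 2 = 2 + Q)
n(I, j) = 37 (n(I, j) = (2 - 6) - 1*(-41) = -4 + 41 = 37)
(-17294 - 5880) - n(k(-2), 2) = (-17294 - 5880) - 1*37 = -23174 - 37 = -23211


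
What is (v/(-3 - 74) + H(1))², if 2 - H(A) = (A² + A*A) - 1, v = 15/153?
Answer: 15382084/15421329 ≈ 0.99746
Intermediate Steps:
v = 5/51 (v = 15*(1/153) = 5/51 ≈ 0.098039)
H(A) = 3 - 2*A² (H(A) = 2 - ((A² + A*A) - 1) = 2 - ((A² + A²) - 1) = 2 - (2*A² - 1) = 2 - (-1 + 2*A²) = 2 + (1 - 2*A²) = 3 - 2*A²)
(v/(-3 - 74) + H(1))² = (5/(51*(-3 - 74)) + (3 - 2*1²))² = ((5/51)/(-77) + (3 - 2*1))² = ((5/51)*(-1/77) + (3 - 2))² = (-5/3927 + 1)² = (3922/3927)² = 15382084/15421329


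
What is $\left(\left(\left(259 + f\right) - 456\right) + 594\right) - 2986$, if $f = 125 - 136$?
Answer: $-2600$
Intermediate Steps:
$f = -11$
$\left(\left(\left(259 + f\right) - 456\right) + 594\right) - 2986 = \left(\left(\left(259 - 11\right) - 456\right) + 594\right) - 2986 = \left(\left(248 - 456\right) + 594\right) - 2986 = \left(-208 + 594\right) - 2986 = 386 - 2986 = -2600$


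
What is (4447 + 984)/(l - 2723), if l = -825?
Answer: -5431/3548 ≈ -1.5307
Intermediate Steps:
(4447 + 984)/(l - 2723) = (4447 + 984)/(-825 - 2723) = 5431/(-3548) = 5431*(-1/3548) = -5431/3548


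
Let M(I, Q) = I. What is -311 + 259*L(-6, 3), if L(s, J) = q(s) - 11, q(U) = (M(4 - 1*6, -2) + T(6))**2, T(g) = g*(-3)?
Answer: 100440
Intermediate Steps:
T(g) = -3*g
q(U) = 400 (q(U) = ((4 - 1*6) - 3*6)**2 = ((4 - 6) - 18)**2 = (-2 - 18)**2 = (-20)**2 = 400)
L(s, J) = 389 (L(s, J) = 400 - 11 = 389)
-311 + 259*L(-6, 3) = -311 + 259*389 = -311 + 100751 = 100440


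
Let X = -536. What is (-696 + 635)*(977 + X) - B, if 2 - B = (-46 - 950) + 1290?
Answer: -26609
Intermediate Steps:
B = -292 (B = 2 - ((-46 - 950) + 1290) = 2 - (-996 + 1290) = 2 - 1*294 = 2 - 294 = -292)
(-696 + 635)*(977 + X) - B = (-696 + 635)*(977 - 536) - 1*(-292) = -61*441 + 292 = -26901 + 292 = -26609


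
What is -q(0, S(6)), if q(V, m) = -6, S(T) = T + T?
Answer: 6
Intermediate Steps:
S(T) = 2*T
-q(0, S(6)) = -(-6) = -1*(-6) = 6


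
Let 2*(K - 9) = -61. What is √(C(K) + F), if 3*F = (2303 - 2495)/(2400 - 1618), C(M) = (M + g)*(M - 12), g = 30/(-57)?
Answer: √162876791053/14858 ≈ 27.162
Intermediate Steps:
K = -43/2 (K = 9 + (½)*(-61) = 9 - 61/2 = -43/2 ≈ -21.500)
g = -10/19 (g = 30*(-1/57) = -10/19 ≈ -0.52632)
C(M) = (-12 + M)*(-10/19 + M) (C(M) = (M - 10/19)*(M - 12) = (-10/19 + M)*(-12 + M) = (-12 + M)*(-10/19 + M))
F = -32/391 (F = ((2303 - 2495)/(2400 - 1618))/3 = (-192/782)/3 = (-192*1/782)/3 = (⅓)*(-96/391) = -32/391 ≈ -0.081841)
√(C(K) + F) = √((120/19 + (-43/2)² - 238/19*(-43/2)) - 32/391) = √((120/19 + 1849/4 + 5117/19) - 32/391) = √(56079/76 - 32/391) = √(21924457/29716) = √162876791053/14858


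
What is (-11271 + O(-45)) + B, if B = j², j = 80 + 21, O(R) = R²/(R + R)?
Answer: -2185/2 ≈ -1092.5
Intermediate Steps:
O(R) = R/2 (O(R) = R²/((2*R)) = (1/(2*R))*R² = R/2)
j = 101
B = 10201 (B = 101² = 10201)
(-11271 + O(-45)) + B = (-11271 + (½)*(-45)) + 10201 = (-11271 - 45/2) + 10201 = -22587/2 + 10201 = -2185/2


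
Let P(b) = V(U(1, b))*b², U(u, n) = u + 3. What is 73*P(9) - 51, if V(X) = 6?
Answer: 35427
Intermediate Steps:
U(u, n) = 3 + u
P(b) = 6*b²
73*P(9) - 51 = 73*(6*9²) - 51 = 73*(6*81) - 51 = 73*486 - 51 = 35478 - 51 = 35427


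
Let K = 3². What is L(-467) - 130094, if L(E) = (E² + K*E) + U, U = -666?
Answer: 83126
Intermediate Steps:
K = 9
L(E) = -666 + E² + 9*E (L(E) = (E² + 9*E) - 666 = -666 + E² + 9*E)
L(-467) - 130094 = (-666 + (-467)² + 9*(-467)) - 130094 = (-666 + 218089 - 4203) - 130094 = 213220 - 130094 = 83126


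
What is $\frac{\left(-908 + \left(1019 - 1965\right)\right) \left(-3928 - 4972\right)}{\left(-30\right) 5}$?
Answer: $-110004$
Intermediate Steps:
$\frac{\left(-908 + \left(1019 - 1965\right)\right) \left(-3928 - 4972\right)}{\left(-30\right) 5} = \frac{\left(-908 + \left(1019 - 1965\right)\right) \left(-8900\right)}{-150} = \left(-908 - 946\right) \left(-8900\right) \left(- \frac{1}{150}\right) = \left(-1854\right) \left(-8900\right) \left(- \frac{1}{150}\right) = 16500600 \left(- \frac{1}{150}\right) = -110004$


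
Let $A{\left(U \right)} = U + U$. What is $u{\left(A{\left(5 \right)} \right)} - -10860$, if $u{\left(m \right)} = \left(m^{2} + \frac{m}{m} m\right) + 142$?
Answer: $11112$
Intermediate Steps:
$A{\left(U \right)} = 2 U$
$u{\left(m \right)} = 142 + m + m^{2}$ ($u{\left(m \right)} = \left(m^{2} + 1 m\right) + 142 = \left(m^{2} + m\right) + 142 = \left(m + m^{2}\right) + 142 = 142 + m + m^{2}$)
$u{\left(A{\left(5 \right)} \right)} - -10860 = \left(142 + 2 \cdot 5 + \left(2 \cdot 5\right)^{2}\right) - -10860 = \left(142 + 10 + 10^{2}\right) + 10860 = \left(142 + 10 + 100\right) + 10860 = 252 + 10860 = 11112$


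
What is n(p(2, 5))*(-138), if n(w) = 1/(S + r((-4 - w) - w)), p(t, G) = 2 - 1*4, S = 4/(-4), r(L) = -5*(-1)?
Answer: -69/2 ≈ -34.500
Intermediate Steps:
r(L) = 5
S = -1 (S = 4*(-¼) = -1)
p(t, G) = -2 (p(t, G) = 2 - 4 = -2)
n(w) = ¼ (n(w) = 1/(-1 + 5) = 1/4 = ¼)
n(p(2, 5))*(-138) = (¼)*(-138) = -69/2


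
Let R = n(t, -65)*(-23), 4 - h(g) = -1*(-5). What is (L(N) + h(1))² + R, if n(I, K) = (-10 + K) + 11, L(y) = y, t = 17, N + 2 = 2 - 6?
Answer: 1521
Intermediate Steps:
N = -6 (N = -2 + (2 - 6) = -2 - 4 = -6)
n(I, K) = 1 + K
h(g) = -1 (h(g) = 4 - (-1)*(-5) = 4 - 1*5 = 4 - 5 = -1)
R = 1472 (R = (1 - 65)*(-23) = -64*(-23) = 1472)
(L(N) + h(1))² + R = (-6 - 1)² + 1472 = (-7)² + 1472 = 49 + 1472 = 1521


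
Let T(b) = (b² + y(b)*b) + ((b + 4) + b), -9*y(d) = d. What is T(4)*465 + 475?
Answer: 38005/3 ≈ 12668.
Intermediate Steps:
y(d) = -d/9
T(b) = 4 + 2*b + 8*b²/9 (T(b) = (b² + (-b/9)*b) + ((b + 4) + b) = (b² - b²/9) + ((4 + b) + b) = 8*b²/9 + (4 + 2*b) = 4 + 2*b + 8*b²/9)
T(4)*465 + 475 = (4 + 2*4 + (8/9)*4²)*465 + 475 = (4 + 8 + (8/9)*16)*465 + 475 = (4 + 8 + 128/9)*465 + 475 = (236/9)*465 + 475 = 36580/3 + 475 = 38005/3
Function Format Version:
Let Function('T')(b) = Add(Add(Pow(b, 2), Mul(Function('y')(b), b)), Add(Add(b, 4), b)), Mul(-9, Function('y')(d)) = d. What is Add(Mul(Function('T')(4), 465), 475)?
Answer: Rational(38005, 3) ≈ 12668.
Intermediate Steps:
Function('y')(d) = Mul(Rational(-1, 9), d)
Function('T')(b) = Add(4, Mul(2, b), Mul(Rational(8, 9), Pow(b, 2))) (Function('T')(b) = Add(Add(Pow(b, 2), Mul(Mul(Rational(-1, 9), b), b)), Add(Add(b, 4), b)) = Add(Add(Pow(b, 2), Mul(Rational(-1, 9), Pow(b, 2))), Add(Add(4, b), b)) = Add(Mul(Rational(8, 9), Pow(b, 2)), Add(4, Mul(2, b))) = Add(4, Mul(2, b), Mul(Rational(8, 9), Pow(b, 2))))
Add(Mul(Function('T')(4), 465), 475) = Add(Mul(Add(4, Mul(2, 4), Mul(Rational(8, 9), Pow(4, 2))), 465), 475) = Add(Mul(Add(4, 8, Mul(Rational(8, 9), 16)), 465), 475) = Add(Mul(Add(4, 8, Rational(128, 9)), 465), 475) = Add(Mul(Rational(236, 9), 465), 475) = Add(Rational(36580, 3), 475) = Rational(38005, 3)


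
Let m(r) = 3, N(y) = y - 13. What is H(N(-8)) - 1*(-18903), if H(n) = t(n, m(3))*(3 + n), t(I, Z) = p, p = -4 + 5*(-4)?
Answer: 19335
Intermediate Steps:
N(y) = -13 + y
p = -24 (p = -4 - 20 = -24)
t(I, Z) = -24
H(n) = -72 - 24*n (H(n) = -24*(3 + n) = -72 - 24*n)
H(N(-8)) - 1*(-18903) = (-72 - 24*(-13 - 8)) - 1*(-18903) = (-72 - 24*(-21)) + 18903 = (-72 + 504) + 18903 = 432 + 18903 = 19335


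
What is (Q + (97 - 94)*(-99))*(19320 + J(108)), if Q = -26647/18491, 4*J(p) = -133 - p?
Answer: -5184606323/902 ≈ -5.7479e+6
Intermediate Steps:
J(p) = -133/4 - p/4 (J(p) = (-133 - p)/4 = -133/4 - p/4)
Q = -26647/18491 (Q = -26647*1/18491 = -26647/18491 ≈ -1.4411)
(Q + (97 - 94)*(-99))*(19320 + J(108)) = (-26647/18491 + (97 - 94)*(-99))*(19320 + (-133/4 - 1/4*108)) = (-26647/18491 + 3*(-99))*(19320 + (-133/4 - 27)) = (-26647/18491 - 297)*(19320 - 241/4) = -5518474/18491*77039/4 = -5184606323/902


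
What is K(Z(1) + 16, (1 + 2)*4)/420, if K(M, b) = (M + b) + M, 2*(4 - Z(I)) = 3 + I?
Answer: 4/35 ≈ 0.11429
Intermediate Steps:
Z(I) = 5/2 - I/2 (Z(I) = 4 - (3 + I)/2 = 4 + (-3/2 - I/2) = 5/2 - I/2)
K(M, b) = b + 2*M
K(Z(1) + 16, (1 + 2)*4)/420 = ((1 + 2)*4 + 2*((5/2 - ½*1) + 16))/420 = (3*4 + 2*((5/2 - ½) + 16))*(1/420) = (12 + 2*(2 + 16))*(1/420) = (12 + 2*18)*(1/420) = (12 + 36)*(1/420) = 48*(1/420) = 4/35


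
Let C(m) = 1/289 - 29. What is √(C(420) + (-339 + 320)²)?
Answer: 3*√10661/17 ≈ 18.221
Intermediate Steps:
C(m) = -8380/289 (C(m) = 1/289 - 29 = -8380/289)
√(C(420) + (-339 + 320)²) = √(-8380/289 + (-339 + 320)²) = √(-8380/289 + (-19)²) = √(-8380/289 + 361) = √(95949/289) = 3*√10661/17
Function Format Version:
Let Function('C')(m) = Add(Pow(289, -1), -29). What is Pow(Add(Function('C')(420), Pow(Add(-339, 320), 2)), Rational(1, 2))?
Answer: Mul(Rational(3, 17), Pow(10661, Rational(1, 2))) ≈ 18.221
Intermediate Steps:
Function('C')(m) = Rational(-8380, 289) (Function('C')(m) = Add(Rational(1, 289), -29) = Rational(-8380, 289))
Pow(Add(Function('C')(420), Pow(Add(-339, 320), 2)), Rational(1, 2)) = Pow(Add(Rational(-8380, 289), Pow(Add(-339, 320), 2)), Rational(1, 2)) = Pow(Add(Rational(-8380, 289), Pow(-19, 2)), Rational(1, 2)) = Pow(Add(Rational(-8380, 289), 361), Rational(1, 2)) = Pow(Rational(95949, 289), Rational(1, 2)) = Mul(Rational(3, 17), Pow(10661, Rational(1, 2)))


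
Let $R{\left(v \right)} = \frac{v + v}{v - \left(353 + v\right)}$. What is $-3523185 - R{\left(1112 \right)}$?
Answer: $- \frac{1243682081}{353} \approx -3.5232 \cdot 10^{6}$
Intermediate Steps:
$R{\left(v \right)} = - \frac{2 v}{353}$ ($R{\left(v \right)} = \frac{2 v}{-353} = 2 v \left(- \frac{1}{353}\right) = - \frac{2 v}{353}$)
$-3523185 - R{\left(1112 \right)} = -3523185 - \left(- \frac{2}{353}\right) 1112 = -3523185 - - \frac{2224}{353} = -3523185 + \frac{2224}{353} = - \frac{1243682081}{353}$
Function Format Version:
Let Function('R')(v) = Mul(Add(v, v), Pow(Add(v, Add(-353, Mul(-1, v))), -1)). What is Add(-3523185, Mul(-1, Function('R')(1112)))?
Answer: Rational(-1243682081, 353) ≈ -3.5232e+6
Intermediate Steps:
Function('R')(v) = Mul(Rational(-2, 353), v) (Function('R')(v) = Mul(Mul(2, v), Pow(-353, -1)) = Mul(Mul(2, v), Rational(-1, 353)) = Mul(Rational(-2, 353), v))
Add(-3523185, Mul(-1, Function('R')(1112))) = Add(-3523185, Mul(-1, Mul(Rational(-2, 353), 1112))) = Add(-3523185, Mul(-1, Rational(-2224, 353))) = Add(-3523185, Rational(2224, 353)) = Rational(-1243682081, 353)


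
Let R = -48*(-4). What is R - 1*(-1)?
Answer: 193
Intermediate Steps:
R = 192
R - 1*(-1) = 192 - 1*(-1) = 192 + 1 = 193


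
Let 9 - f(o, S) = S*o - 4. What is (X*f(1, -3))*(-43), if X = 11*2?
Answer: -15136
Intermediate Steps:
f(o, S) = 13 - S*o (f(o, S) = 9 - (S*o - 4) = 9 - (-4 + S*o) = 9 + (4 - S*o) = 13 - S*o)
X = 22
(X*f(1, -3))*(-43) = (22*(13 - 1*(-3)*1))*(-43) = (22*(13 + 3))*(-43) = (22*16)*(-43) = 352*(-43) = -15136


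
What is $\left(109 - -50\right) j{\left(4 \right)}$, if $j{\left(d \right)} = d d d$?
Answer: $10176$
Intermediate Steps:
$j{\left(d \right)} = d^{3}$ ($j{\left(d \right)} = d d^{2} = d^{3}$)
$\left(109 - -50\right) j{\left(4 \right)} = \left(109 - -50\right) 4^{3} = \left(109 + 50\right) 64 = 159 \cdot 64 = 10176$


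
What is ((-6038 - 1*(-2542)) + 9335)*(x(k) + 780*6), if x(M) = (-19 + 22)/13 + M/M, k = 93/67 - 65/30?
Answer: 355338184/13 ≈ 2.7334e+7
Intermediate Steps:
k = -313/402 (k = 93*(1/67) - 65*1/30 = 93/67 - 13/6 = -313/402 ≈ -0.77861)
x(M) = 16/13 (x(M) = 3*(1/13) + 1 = 3/13 + 1 = 16/13)
((-6038 - 1*(-2542)) + 9335)*(x(k) + 780*6) = ((-6038 - 1*(-2542)) + 9335)*(16/13 + 780*6) = ((-6038 + 2542) + 9335)*(16/13 + 4680) = (-3496 + 9335)*(60856/13) = 5839*(60856/13) = 355338184/13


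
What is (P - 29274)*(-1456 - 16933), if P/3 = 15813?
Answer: -334036185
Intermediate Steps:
P = 47439 (P = 3*15813 = 47439)
(P - 29274)*(-1456 - 16933) = (47439 - 29274)*(-1456 - 16933) = 18165*(-18389) = -334036185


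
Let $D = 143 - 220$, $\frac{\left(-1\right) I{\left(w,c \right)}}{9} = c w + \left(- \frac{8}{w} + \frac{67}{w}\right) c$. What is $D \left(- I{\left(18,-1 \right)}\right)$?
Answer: $\frac{29491}{2} \approx 14746.0$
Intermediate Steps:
$I{\left(w,c \right)} = - \frac{531 c}{w} - 9 c w$ ($I{\left(w,c \right)} = - 9 \left(c w + \left(- \frac{8}{w} + \frac{67}{w}\right) c\right) = - 9 \left(c w + \frac{59}{w} c\right) = - 9 \left(c w + \frac{59 c}{w}\right) = - \frac{531 c}{w} - 9 c w$)
$D = -77$ ($D = 143 - 220 = -77$)
$D \left(- I{\left(18,-1 \right)}\right) = - 77 \left(- \frac{\left(-9\right) \left(-1\right) \left(59 + 18^{2}\right)}{18}\right) = - 77 \left(- \frac{\left(-9\right) \left(-1\right) \left(59 + 324\right)}{18}\right) = - 77 \left(- \frac{\left(-9\right) \left(-1\right) 383}{18}\right) = - 77 \left(\left(-1\right) \frac{383}{2}\right) = \left(-77\right) \left(- \frac{383}{2}\right) = \frac{29491}{2}$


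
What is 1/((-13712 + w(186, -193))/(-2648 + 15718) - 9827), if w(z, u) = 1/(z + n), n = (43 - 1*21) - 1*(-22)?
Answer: -3006100/29544098459 ≈ -0.00010175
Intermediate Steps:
n = 44 (n = (43 - 21) + 22 = 22 + 22 = 44)
w(z, u) = 1/(44 + z) (w(z, u) = 1/(z + 44) = 1/(44 + z))
1/((-13712 + w(186, -193))/(-2648 + 15718) - 9827) = 1/((-13712 + 1/(44 + 186))/(-2648 + 15718) - 9827) = 1/((-13712 + 1/230)/13070 - 9827) = 1/((-13712 + 1/230)*(1/13070) - 9827) = 1/(-3153759/230*1/13070 - 9827) = 1/(-3153759/3006100 - 9827) = 1/(-29544098459/3006100) = -3006100/29544098459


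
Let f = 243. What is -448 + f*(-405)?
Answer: -98863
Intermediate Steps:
-448 + f*(-405) = -448 + 243*(-405) = -448 - 98415 = -98863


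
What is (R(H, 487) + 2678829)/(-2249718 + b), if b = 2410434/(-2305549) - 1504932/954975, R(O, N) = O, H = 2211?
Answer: -491913120844960500/412775300589196439 ≈ -1.1917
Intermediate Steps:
b = -1923866225606/733913885425 (b = 2410434*(-1/2305549) - 1504932*1/954975 = -2410434/2305549 - 501644/318325 = -1923866225606/733913885425 ≈ -2.6214)
(R(H, 487) + 2678829)/(-2249718 + b) = (2211 + 2678829)/(-2249718 - 1923866225606/733913885425) = 2681040/(-1651101202356785756/733913885425) = 2681040*(-733913885425/1651101202356785756) = -491913120844960500/412775300589196439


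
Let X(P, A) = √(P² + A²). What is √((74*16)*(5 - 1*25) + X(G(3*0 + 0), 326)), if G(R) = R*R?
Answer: I*√23354 ≈ 152.82*I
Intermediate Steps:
G(R) = R²
X(P, A) = √(A² + P²)
√((74*16)*(5 - 1*25) + X(G(3*0 + 0), 326)) = √((74*16)*(5 - 1*25) + √(326² + ((3*0 + 0)²)²)) = √(1184*(5 - 25) + √(106276 + ((0 + 0)²)²)) = √(1184*(-20) + √(106276 + (0²)²)) = √(-23680 + √(106276 + 0²)) = √(-23680 + √(106276 + 0)) = √(-23680 + √106276) = √(-23680 + 326) = √(-23354) = I*√23354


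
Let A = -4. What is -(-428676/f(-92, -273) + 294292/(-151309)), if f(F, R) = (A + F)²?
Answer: 5631227663/116205312 ≈ 48.459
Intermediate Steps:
f(F, R) = (-4 + F)²
-(-428676/f(-92, -273) + 294292/(-151309)) = -(-428676/(-4 - 92)² + 294292/(-151309)) = -(-428676/((-96)²) + 294292*(-1/151309)) = -(-428676/9216 - 294292/151309) = -(-428676*1/9216 - 294292/151309) = -(-35723/768 - 294292/151309) = -1*(-5631227663/116205312) = 5631227663/116205312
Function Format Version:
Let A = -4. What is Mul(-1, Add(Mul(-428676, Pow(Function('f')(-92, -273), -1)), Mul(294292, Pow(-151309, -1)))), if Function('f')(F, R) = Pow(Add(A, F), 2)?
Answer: Rational(5631227663, 116205312) ≈ 48.459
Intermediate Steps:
Function('f')(F, R) = Pow(Add(-4, F), 2)
Mul(-1, Add(Mul(-428676, Pow(Function('f')(-92, -273), -1)), Mul(294292, Pow(-151309, -1)))) = Mul(-1, Add(Mul(-428676, Pow(Pow(Add(-4, -92), 2), -1)), Mul(294292, Pow(-151309, -1)))) = Mul(-1, Add(Mul(-428676, Pow(Pow(-96, 2), -1)), Mul(294292, Rational(-1, 151309)))) = Mul(-1, Add(Mul(-428676, Pow(9216, -1)), Rational(-294292, 151309))) = Mul(-1, Add(Mul(-428676, Rational(1, 9216)), Rational(-294292, 151309))) = Mul(-1, Add(Rational(-35723, 768), Rational(-294292, 151309))) = Mul(-1, Rational(-5631227663, 116205312)) = Rational(5631227663, 116205312)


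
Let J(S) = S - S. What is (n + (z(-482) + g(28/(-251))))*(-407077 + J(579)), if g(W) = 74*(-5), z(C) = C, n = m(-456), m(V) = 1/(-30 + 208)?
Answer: 61735262435/178 ≈ 3.4683e+8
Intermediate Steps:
m(V) = 1/178
n = 1/178 ≈ 0.0056180
g(W) = -370
J(S) = 0
(n + (z(-482) + g(28/(-251))))*(-407077 + J(579)) = (1/178 + (-482 - 370))*(-407077 + 0) = (1/178 - 852)*(-407077) = -151655/178*(-407077) = 61735262435/178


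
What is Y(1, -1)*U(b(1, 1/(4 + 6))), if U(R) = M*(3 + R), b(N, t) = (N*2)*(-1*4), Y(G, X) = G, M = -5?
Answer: 25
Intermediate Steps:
b(N, t) = -8*N (b(N, t) = (2*N)*(-4) = -8*N)
U(R) = -15 - 5*R (U(R) = -5*(3 + R) = -15 - 5*R)
Y(1, -1)*U(b(1, 1/(4 + 6))) = 1*(-15 - (-40)) = 1*(-15 - 5*(-8)) = 1*(-15 + 40) = 1*25 = 25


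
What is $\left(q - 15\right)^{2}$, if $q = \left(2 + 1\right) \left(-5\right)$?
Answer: $900$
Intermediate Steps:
$q = -15$ ($q = 3 \left(-5\right) = -15$)
$\left(q - 15\right)^{2} = \left(-15 - 15\right)^{2} = \left(-30\right)^{2} = 900$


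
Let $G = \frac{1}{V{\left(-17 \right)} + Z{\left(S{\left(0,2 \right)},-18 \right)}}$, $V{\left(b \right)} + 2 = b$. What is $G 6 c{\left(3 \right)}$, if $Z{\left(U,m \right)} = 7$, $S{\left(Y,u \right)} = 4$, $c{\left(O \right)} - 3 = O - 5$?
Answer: $- \frac{1}{2} \approx -0.5$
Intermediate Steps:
$c{\left(O \right)} = -2 + O$ ($c{\left(O \right)} = 3 + \left(O - 5\right) = 3 + \left(-5 + O\right) = -2 + O$)
$V{\left(b \right)} = -2 + b$
$G = - \frac{1}{12}$ ($G = \frac{1}{\left(-2 - 17\right) + 7} = \frac{1}{-19 + 7} = \frac{1}{-12} = - \frac{1}{12} \approx -0.083333$)
$G 6 c{\left(3 \right)} = - \frac{6 \left(-2 + 3\right)}{12} = - \frac{6 \cdot 1}{12} = \left(- \frac{1}{12}\right) 6 = - \frac{1}{2}$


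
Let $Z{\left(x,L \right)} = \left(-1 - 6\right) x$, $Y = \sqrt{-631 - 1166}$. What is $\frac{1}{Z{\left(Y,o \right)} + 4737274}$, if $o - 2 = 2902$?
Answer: $\frac{4737274}{22441765039129} + \frac{7 i \sqrt{1797}}{22441765039129} \approx 2.1109 \cdot 10^{-7} + 1.3223 \cdot 10^{-11} i$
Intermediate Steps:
$o = 2904$ ($o = 2 + 2902 = 2904$)
$Y = i \sqrt{1797}$ ($Y = \sqrt{-1797} = i \sqrt{1797} \approx 42.391 i$)
$Z{\left(x,L \right)} = - 7 x$
$\frac{1}{Z{\left(Y,o \right)} + 4737274} = \frac{1}{- 7 i \sqrt{1797} + 4737274} = \frac{1}{4737274 - 7 i \sqrt{1797}}$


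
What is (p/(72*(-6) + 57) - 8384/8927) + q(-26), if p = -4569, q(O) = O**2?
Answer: 766879321/1115875 ≈ 687.25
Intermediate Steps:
(p/(72*(-6) + 57) - 8384/8927) + q(-26) = (-4569/(72*(-6) + 57) - 8384/8927) + (-26)**2 = (-4569/(-432 + 57) - 8384*1/8927) + 676 = (-4569/(-375) - 8384/8927) + 676 = (-4569*(-1/375) - 8384/8927) + 676 = (1523/125 - 8384/8927) + 676 = 12547821/1115875 + 676 = 766879321/1115875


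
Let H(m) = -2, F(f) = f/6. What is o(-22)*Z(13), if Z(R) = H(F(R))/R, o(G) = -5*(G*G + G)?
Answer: 4620/13 ≈ 355.38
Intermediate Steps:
F(f) = f/6 (F(f) = f*(⅙) = f/6)
o(G) = -5*G - 5*G² (o(G) = -5*(G² + G) = -5*(G + G²) = -5*G - 5*G²)
Z(R) = -2/R
o(-22)*Z(13) = (-5*(-22)*(1 - 22))*(-2/13) = (-5*(-22)*(-21))*(-2*1/13) = -2310*(-2/13) = 4620/13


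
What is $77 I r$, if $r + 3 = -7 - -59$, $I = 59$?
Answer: $222607$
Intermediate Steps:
$r = 49$ ($r = -3 - -52 = -3 + \left(-7 + 59\right) = -3 + 52 = 49$)
$77 I r = 77 \cdot 59 \cdot 49 = 4543 \cdot 49 = 222607$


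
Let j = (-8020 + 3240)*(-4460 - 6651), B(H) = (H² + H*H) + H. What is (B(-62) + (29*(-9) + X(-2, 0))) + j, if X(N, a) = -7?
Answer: 53117938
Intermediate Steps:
B(H) = H + 2*H² (B(H) = (H² + H²) + H = 2*H² + H = H + 2*H²)
j = 53110580 (j = -4780*(-11111) = 53110580)
(B(-62) + (29*(-9) + X(-2, 0))) + j = (-62*(1 + 2*(-62)) + (29*(-9) - 7)) + 53110580 = (-62*(1 - 124) + (-261 - 7)) + 53110580 = (-62*(-123) - 268) + 53110580 = (7626 - 268) + 53110580 = 7358 + 53110580 = 53117938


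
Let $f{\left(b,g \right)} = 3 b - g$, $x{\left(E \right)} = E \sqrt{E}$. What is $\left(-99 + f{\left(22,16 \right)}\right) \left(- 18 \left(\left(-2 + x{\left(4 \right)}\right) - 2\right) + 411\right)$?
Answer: $-16611$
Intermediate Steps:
$x{\left(E \right)} = E^{\frac{3}{2}}$
$f{\left(b,g \right)} = - g + 3 b$
$\left(-99 + f{\left(22,16 \right)}\right) \left(- 18 \left(\left(-2 + x{\left(4 \right)}\right) - 2\right) + 411\right) = \left(-99 + \left(\left(-1\right) 16 + 3 \cdot 22\right)\right) \left(- 18 \left(\left(-2 + 4^{\frac{3}{2}}\right) - 2\right) + 411\right) = \left(-99 + \left(-16 + 66\right)\right) \left(- 18 \left(\left(-2 + 8\right) - 2\right) + 411\right) = \left(-99 + 50\right) \left(- 18 \left(6 - 2\right) + 411\right) = - 49 \left(\left(-18\right) 4 + 411\right) = - 49 \left(-72 + 411\right) = \left(-49\right) 339 = -16611$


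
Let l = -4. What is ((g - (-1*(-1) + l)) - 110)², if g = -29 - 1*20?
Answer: 24336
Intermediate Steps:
g = -49 (g = -29 - 20 = -49)
((g - (-1*(-1) + l)) - 110)² = ((-49 - (-1*(-1) - 4)) - 110)² = ((-49 - (1 - 4)) - 110)² = ((-49 - 1*(-3)) - 110)² = ((-49 + 3) - 110)² = (-46 - 110)² = (-156)² = 24336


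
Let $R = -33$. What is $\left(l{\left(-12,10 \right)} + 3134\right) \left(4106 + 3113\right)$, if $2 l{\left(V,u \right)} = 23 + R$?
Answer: $22588251$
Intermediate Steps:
$l{\left(V,u \right)} = -5$ ($l{\left(V,u \right)} = \frac{23 - 33}{2} = \frac{1}{2} \left(-10\right) = -5$)
$\left(l{\left(-12,10 \right)} + 3134\right) \left(4106 + 3113\right) = \left(-5 + 3134\right) \left(4106 + 3113\right) = 3129 \cdot 7219 = 22588251$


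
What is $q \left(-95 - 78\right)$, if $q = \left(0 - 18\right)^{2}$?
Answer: $-56052$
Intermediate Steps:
$q = 324$ ($q = \left(0 - 18\right)^{2} = \left(-18\right)^{2} = 324$)
$q \left(-95 - 78\right) = 324 \left(-95 - 78\right) = 324 \left(-173\right) = -56052$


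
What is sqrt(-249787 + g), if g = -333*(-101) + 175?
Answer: I*sqrt(215979) ≈ 464.74*I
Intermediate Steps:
g = 33808 (g = 33633 + 175 = 33808)
sqrt(-249787 + g) = sqrt(-249787 + 33808) = sqrt(-215979) = I*sqrt(215979)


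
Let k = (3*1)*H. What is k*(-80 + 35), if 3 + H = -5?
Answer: 1080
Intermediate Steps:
H = -8 (H = -3 - 5 = -8)
k = -24 (k = (3*1)*(-8) = 3*(-8) = -24)
k*(-80 + 35) = -24*(-80 + 35) = -24*(-45) = 1080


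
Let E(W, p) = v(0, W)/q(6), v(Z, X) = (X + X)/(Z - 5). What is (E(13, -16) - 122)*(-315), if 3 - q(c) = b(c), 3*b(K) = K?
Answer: 40068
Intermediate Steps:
b(K) = K/3
q(c) = 3 - c/3
v(Z, X) = 2*X/(-5 + Z) (v(Z, X) = (2*X)/(-5 + Z) = 2*X/(-5 + Z))
E(W, p) = -2*W/5 (E(W, p) = (2*W/(-5 + 0))/(3 - ⅓*6) = (2*W/(-5))/(3 - 2) = (2*W*(-⅕))/1 = -2*W/5*1 = -2*W/5)
(E(13, -16) - 122)*(-315) = (-⅖*13 - 122)*(-315) = (-26/5 - 122)*(-315) = -636/5*(-315) = 40068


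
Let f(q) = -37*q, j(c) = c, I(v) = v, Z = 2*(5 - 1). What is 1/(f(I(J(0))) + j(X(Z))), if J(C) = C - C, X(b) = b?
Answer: 1/8 ≈ 0.12500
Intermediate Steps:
Z = 8 (Z = 2*4 = 8)
J(C) = 0
1/(f(I(J(0))) + j(X(Z))) = 1/(-37*0 + 8) = 1/(0 + 8) = 1/8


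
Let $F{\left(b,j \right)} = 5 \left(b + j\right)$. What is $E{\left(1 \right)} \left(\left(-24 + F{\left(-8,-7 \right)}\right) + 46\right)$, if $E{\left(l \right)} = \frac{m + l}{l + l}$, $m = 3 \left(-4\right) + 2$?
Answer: $\frac{477}{2} \approx 238.5$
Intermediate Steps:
$m = -10$ ($m = -12 + 2 = -10$)
$F{\left(b,j \right)} = 5 b + 5 j$
$E{\left(l \right)} = \frac{-10 + l}{2 l}$ ($E{\left(l \right)} = \frac{-10 + l}{l + l} = \frac{-10 + l}{2 l}$)
$E{\left(1 \right)} \left(\left(-24 + F{\left(-8,-7 \right)}\right) + 46\right) = \frac{-10 + 1}{2 \cdot 1} \left(\left(-24 + \left(5 \left(-8\right) + 5 \left(-7\right)\right)\right) + 46\right) = \frac{1}{2} \cdot 1 \left(-9\right) \left(\left(-24 - 75\right) + 46\right) = - \frac{9 \left(\left(-24 - 75\right) + 46\right)}{2} = - \frac{9 \left(-99 + 46\right)}{2} = \left(- \frac{9}{2}\right) \left(-53\right) = \frac{477}{2}$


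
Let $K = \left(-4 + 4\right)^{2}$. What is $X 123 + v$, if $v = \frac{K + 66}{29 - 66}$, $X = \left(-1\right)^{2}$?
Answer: $\frac{4485}{37} \approx 121.22$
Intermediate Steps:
$K = 0$ ($K = 0^{2} = 0$)
$X = 1$
$v = - \frac{66}{37}$ ($v = \frac{0 + 66}{29 - 66} = \frac{66}{-37} = 66 \left(- \frac{1}{37}\right) = - \frac{66}{37} \approx -1.7838$)
$X 123 + v = 1 \cdot 123 - \frac{66}{37} = 123 - \frac{66}{37} = \frac{4485}{37}$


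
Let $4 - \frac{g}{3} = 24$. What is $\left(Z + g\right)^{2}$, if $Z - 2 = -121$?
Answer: $32041$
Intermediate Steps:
$g = -60$ ($g = 12 - 72 = -60$)
$Z = -119$ ($Z = 2 - 121 = -119$)
$\left(Z + g\right)^{2} = \left(-119 - 60\right)^{2} = \left(-179\right)^{2} = 32041$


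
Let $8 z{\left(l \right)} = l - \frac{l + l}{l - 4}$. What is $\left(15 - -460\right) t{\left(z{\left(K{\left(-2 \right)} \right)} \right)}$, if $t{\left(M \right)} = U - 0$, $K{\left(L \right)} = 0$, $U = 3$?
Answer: $1425$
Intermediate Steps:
$z{\left(l \right)} = \frac{l}{8} - \frac{l}{4 \left(-4 + l\right)}$ ($z{\left(l \right)} = \frac{l - \frac{l + l}{l - 4}}{8} = \frac{l - \frac{2 l}{-4 + l}}{8} = \frac{l}{8} - \frac{l}{4 \left(-4 + l\right)}$)
$t{\left(M \right)} = 3$ ($t{\left(M \right)} = 3 - 0 = 3 + 0 = 3$)
$\left(15 - -460\right) t{\left(z{\left(K{\left(-2 \right)} \right)} \right)} = \left(15 - -460\right) 3 = \left(15 + 460\right) 3 = 475 \cdot 3 = 1425$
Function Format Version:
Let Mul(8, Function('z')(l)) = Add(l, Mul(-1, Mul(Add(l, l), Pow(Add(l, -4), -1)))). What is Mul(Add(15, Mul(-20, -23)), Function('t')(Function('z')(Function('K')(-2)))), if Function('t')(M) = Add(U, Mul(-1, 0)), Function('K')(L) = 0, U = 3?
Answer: 1425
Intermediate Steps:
Function('z')(l) = Add(Mul(Rational(1, 8), l), Mul(Rational(-1, 4), l, Pow(Add(-4, l), -1))) (Function('z')(l) = Mul(Rational(1, 8), Add(l, Mul(-1, Mul(Add(l, l), Pow(Add(l, -4), -1))))) = Mul(Rational(1, 8), Add(l, Mul(-1, Mul(Mul(2, l), Pow(Add(-4, l), -1))))) = Mul(Rational(1, 8), Add(l, Mul(-1, Mul(2, l, Pow(Add(-4, l), -1))))) = Mul(Rational(1, 8), Add(l, Mul(-2, l, Pow(Add(-4, l), -1)))) = Add(Mul(Rational(1, 8), l), Mul(Rational(-1, 4), l, Pow(Add(-4, l), -1))))
Function('t')(M) = 3 (Function('t')(M) = Add(3, Mul(-1, 0)) = Add(3, 0) = 3)
Mul(Add(15, Mul(-20, -23)), Function('t')(Function('z')(Function('K')(-2)))) = Mul(Add(15, Mul(-20, -23)), 3) = Mul(Add(15, 460), 3) = Mul(475, 3) = 1425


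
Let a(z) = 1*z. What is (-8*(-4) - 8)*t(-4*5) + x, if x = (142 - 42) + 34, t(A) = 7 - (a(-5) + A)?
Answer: 902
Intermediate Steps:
a(z) = z
t(A) = 12 - A (t(A) = 7 - (-5 + A) = 7 + (5 - A) = 12 - A)
x = 134 (x = 100 + 34 = 134)
(-8*(-4) - 8)*t(-4*5) + x = (-8*(-4) - 8)*(12 - (-4)*5) + 134 = (32 - 8)*(12 - 1*(-20)) + 134 = 24*(12 + 20) + 134 = 24*32 + 134 = 768 + 134 = 902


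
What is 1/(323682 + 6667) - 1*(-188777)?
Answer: 62362293174/330349 ≈ 1.8878e+5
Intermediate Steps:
1/(323682 + 6667) - 1*(-188777) = 1/330349 + 188777 = 62362293174/330349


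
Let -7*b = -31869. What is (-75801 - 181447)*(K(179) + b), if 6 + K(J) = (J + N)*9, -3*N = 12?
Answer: -11023591296/7 ≈ -1.5748e+9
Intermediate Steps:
b = 31869/7 (b = -1/7*(-31869) = 31869/7 ≈ 4552.7)
N = -4 (N = -1/3*12 = -4)
K(J) = -42 + 9*J (K(J) = -6 + (J - 4)*9 = -6 + (-4 + J)*9 = -6 + (-36 + 9*J) = -42 + 9*J)
(-75801 - 181447)*(K(179) + b) = (-75801 - 181447)*((-42 + 9*179) + 31869/7) = -257248*((-42 + 1611) + 31869/7) = -257248*(1569 + 31869/7) = -257248*42852/7 = -11023591296/7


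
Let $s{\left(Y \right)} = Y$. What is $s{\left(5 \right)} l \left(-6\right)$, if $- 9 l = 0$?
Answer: $0$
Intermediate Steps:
$l = 0$ ($l = \left(- \frac{1}{9}\right) 0 = 0$)
$s{\left(5 \right)} l \left(-6\right) = 5 \cdot 0 \left(-6\right) = 0 \left(-6\right) = 0$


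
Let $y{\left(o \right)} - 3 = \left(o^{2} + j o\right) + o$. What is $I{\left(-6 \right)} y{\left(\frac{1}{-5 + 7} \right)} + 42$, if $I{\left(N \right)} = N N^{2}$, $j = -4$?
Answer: $-336$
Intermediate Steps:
$I{\left(N \right)} = N^{3}$
$y{\left(o \right)} = 3 + o^{2} - 3 o$ ($y{\left(o \right)} = 3 + \left(\left(o^{2} - 4 o\right) + o\right) = 3 + \left(o^{2} - 3 o\right) = 3 + o^{2} - 3 o$)
$I{\left(-6 \right)} y{\left(\frac{1}{-5 + 7} \right)} + 42 = \left(-6\right)^{3} \left(3 + \left(\frac{1}{-5 + 7}\right)^{2} - \frac{3}{-5 + 7}\right) + 42 = - 216 \left(3 + \left(\frac{1}{2}\right)^{2} - \frac{3}{2}\right) + 42 = - 216 \left(3 + \frac{1}{4} - \frac{3}{2}\right) + 42 = \left(-216\right) \frac{7}{4} + 42 = -378 + 42 = -336$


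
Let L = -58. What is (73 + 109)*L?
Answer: -10556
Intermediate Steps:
(73 + 109)*L = (73 + 109)*(-58) = 182*(-58) = -10556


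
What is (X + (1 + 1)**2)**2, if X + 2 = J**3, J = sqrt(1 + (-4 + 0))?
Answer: (2 - 3*I*sqrt(3))**2 ≈ -23.0 - 20.785*I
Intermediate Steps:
J = I*sqrt(3) (J = sqrt(1 - 4) = sqrt(-3) = I*sqrt(3) ≈ 1.732*I)
X = -2 - 3*I*sqrt(3) (X = -2 + (I*sqrt(3))**3 = -2 - 3*I*sqrt(3) ≈ -2.0 - 5.1962*I)
(X + (1 + 1)**2)**2 = ((-2 - 3*I*sqrt(3)) + (1 + 1)**2)**2 = ((-2 - 3*I*sqrt(3)) + 2**2)**2 = ((-2 - 3*I*sqrt(3)) + 4)**2 = (2 - 3*I*sqrt(3))**2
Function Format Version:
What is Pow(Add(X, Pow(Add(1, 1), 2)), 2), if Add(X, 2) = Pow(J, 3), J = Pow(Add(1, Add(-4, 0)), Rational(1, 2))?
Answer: Pow(Add(2, Mul(-3, I, Pow(3, Rational(1, 2)))), 2) ≈ Add(-23.000, Mul(-20.785, I))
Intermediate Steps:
J = Mul(I, Pow(3, Rational(1, 2))) (J = Pow(Add(1, -4), Rational(1, 2)) = Pow(-3, Rational(1, 2)) = Mul(I, Pow(3, Rational(1, 2))) ≈ Mul(1.7320, I))
X = Add(-2, Mul(-3, I, Pow(3, Rational(1, 2)))) (X = Add(-2, Pow(Mul(I, Pow(3, Rational(1, 2))), 3)) = Add(-2, Mul(-3, I, Pow(3, Rational(1, 2)))) ≈ Add(-2.0000, Mul(-5.1962, I)))
Pow(Add(X, Pow(Add(1, 1), 2)), 2) = Pow(Add(Add(-2, Mul(-3, I, Pow(3, Rational(1, 2)))), Pow(Add(1, 1), 2)), 2) = Pow(Add(Add(-2, Mul(-3, I, Pow(3, Rational(1, 2)))), Pow(2, 2)), 2) = Pow(Add(Add(-2, Mul(-3, I, Pow(3, Rational(1, 2)))), 4), 2) = Pow(Add(2, Mul(-3, I, Pow(3, Rational(1, 2)))), 2)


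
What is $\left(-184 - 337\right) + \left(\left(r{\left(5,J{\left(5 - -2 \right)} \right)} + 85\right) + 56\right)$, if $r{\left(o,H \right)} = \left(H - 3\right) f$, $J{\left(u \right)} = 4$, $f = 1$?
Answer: $-379$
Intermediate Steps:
$r{\left(o,H \right)} = -3 + H$ ($r{\left(o,H \right)} = \left(H - 3\right) 1 = \left(-3 + H\right) 1 = -3 + H$)
$\left(-184 - 337\right) + \left(\left(r{\left(5,J{\left(5 - -2 \right)} \right)} + 85\right) + 56\right) = \left(-184 - 337\right) + \left(\left(\left(-3 + 4\right) + 85\right) + 56\right) = -521 + \left(\left(1 + 85\right) + 56\right) = -521 + \left(86 + 56\right) = -521 + 142 = -379$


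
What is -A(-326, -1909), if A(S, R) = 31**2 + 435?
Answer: -1396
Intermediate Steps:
A(S, R) = 1396 (A(S, R) = 961 + 435 = 1396)
-A(-326, -1909) = -1*1396 = -1396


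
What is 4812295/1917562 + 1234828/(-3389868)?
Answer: 3486296394431/1625070515454 ≈ 2.1453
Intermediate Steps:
4812295/1917562 + 1234828/(-3389868) = 4812295*(1/1917562) + 1234828*(-1/3389868) = 4812295/1917562 - 308707/847467 = 3486296394431/1625070515454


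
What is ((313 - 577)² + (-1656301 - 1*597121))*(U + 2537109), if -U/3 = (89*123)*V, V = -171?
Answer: -17803743379920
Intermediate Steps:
U = 5615811 (U = -3*89*123*(-171) = -32841*(-171) = -3*(-1871937) = 5615811)
((313 - 577)² + (-1656301 - 1*597121))*(U + 2537109) = ((313 - 577)² + (-1656301 - 1*597121))*(5615811 + 2537109) = ((-264)² + (-1656301 - 597121))*8152920 = (69696 - 2253422)*8152920 = -2183726*8152920 = -17803743379920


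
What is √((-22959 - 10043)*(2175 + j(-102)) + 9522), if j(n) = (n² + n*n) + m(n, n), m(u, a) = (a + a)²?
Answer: 2*I*√532971669 ≈ 46172.0*I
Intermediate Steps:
m(u, a) = 4*a² (m(u, a) = (2*a)² = 4*a²)
j(n) = 6*n² (j(n) = (n² + n*n) + 4*n² = (n² + n²) + 4*n² = 2*n² + 4*n² = 6*n²)
√((-22959 - 10043)*(2175 + j(-102)) + 9522) = √((-22959 - 10043)*(2175 + 6*(-102)²) + 9522) = √(-33002*(2175 + 6*10404) + 9522) = √(-33002*(2175 + 62424) + 9522) = √(-33002*64599 + 9522) = √(-2131896198 + 9522) = √(-2131886676) = 2*I*√532971669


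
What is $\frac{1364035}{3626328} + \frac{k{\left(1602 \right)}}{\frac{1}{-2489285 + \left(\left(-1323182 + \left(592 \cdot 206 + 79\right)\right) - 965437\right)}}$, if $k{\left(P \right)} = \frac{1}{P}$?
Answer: $- \frac{2813589573379}{968229576} \approx -2905.9$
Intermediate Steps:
$\frac{1364035}{3626328} + \frac{k{\left(1602 \right)}}{\frac{1}{-2489285 + \left(\left(-1323182 + \left(592 \cdot 206 + 79\right)\right) - 965437\right)}} = \frac{1364035}{3626328} + \frac{1}{1602 \frac{1}{-2489285 + \left(\left(-1323182 + \left(592 \cdot 206 + 79\right)\right) - 965437\right)}} = 1364035 \cdot \frac{1}{3626328} + \frac{1}{1602 \frac{1}{-2489285 + \left(\left(-1323182 + \left(121952 + 79\right)\right) - 965437\right)}} = \frac{1364035}{3626328} + \frac{1}{1602 \frac{1}{-2489285 + \left(\left(-1323182 + 122031\right) - 965437\right)}} = \frac{1364035}{3626328} + \frac{1}{1602 \frac{1}{-2489285 - 2166588}} = \frac{1364035}{3626328} + \frac{1}{1602 \frac{1}{-4655873}} = \frac{1364035}{3626328} + \frac{1}{1602 \left(- \frac{1}{4655873}\right)} = \frac{1364035}{3626328} + \frac{1}{1602} \left(-4655873\right) = \frac{1364035}{3626328} - \frac{4655873}{1602} = - \frac{2813589573379}{968229576}$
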